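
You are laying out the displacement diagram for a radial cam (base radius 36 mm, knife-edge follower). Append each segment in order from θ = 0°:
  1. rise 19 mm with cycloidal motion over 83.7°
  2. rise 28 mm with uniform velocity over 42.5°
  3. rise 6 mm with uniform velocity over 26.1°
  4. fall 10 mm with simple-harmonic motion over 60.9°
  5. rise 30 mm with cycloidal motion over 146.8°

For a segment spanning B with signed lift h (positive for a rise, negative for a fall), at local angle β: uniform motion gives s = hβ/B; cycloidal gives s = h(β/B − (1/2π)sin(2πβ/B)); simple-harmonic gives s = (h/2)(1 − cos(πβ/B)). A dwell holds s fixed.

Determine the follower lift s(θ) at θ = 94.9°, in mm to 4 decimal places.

seg 1 [0°–83.7°] cycloidal, h=19: full span → s += 19 → s = 19.0000
seg 2 [83.7°–126.2°] uniform, h=28: θ=94.9° here. β=11.2, B=42.5. 28·11.2/42.5 = 7.3788 → s = 26.3788

26.3788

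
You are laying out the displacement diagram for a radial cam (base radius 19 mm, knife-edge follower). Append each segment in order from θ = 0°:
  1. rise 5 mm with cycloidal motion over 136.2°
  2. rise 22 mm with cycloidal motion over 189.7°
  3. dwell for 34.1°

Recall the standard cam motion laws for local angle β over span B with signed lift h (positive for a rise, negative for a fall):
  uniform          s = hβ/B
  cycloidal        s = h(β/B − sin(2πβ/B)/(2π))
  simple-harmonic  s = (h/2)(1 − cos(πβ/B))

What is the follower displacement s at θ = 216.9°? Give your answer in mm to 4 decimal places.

seg 1 [0°–136.2°] cycloidal, h=5: full span → s += 5 → s = 5.0000
seg 2 [136.2°–325.9°] cycloidal, h=22: θ=216.9° here. β=80.7, B=189.7. 22·(0.4254 − sin(2π·0.4254)/(2π)) = 7.7774 → s = 12.7774

12.7774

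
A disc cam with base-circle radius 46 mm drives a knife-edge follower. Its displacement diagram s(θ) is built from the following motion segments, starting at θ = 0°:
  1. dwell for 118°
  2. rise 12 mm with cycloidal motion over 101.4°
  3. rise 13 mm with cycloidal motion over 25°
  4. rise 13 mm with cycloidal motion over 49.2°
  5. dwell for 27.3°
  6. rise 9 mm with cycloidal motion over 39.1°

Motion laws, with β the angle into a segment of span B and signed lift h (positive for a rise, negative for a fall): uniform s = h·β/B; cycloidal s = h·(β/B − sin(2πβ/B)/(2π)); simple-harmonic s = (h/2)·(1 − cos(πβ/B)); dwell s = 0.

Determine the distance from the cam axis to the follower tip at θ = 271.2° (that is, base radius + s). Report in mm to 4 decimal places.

seg 1 [0°–118°] dwell: s stays 0.0000
seg 2 [118°–219.4°] cycloidal, h=12: full span → s += 12 → s = 12.0000
seg 3 [219.4°–244.4°] cycloidal, h=13: full span → s += 13 → s = 25.0000
seg 4 [244.4°–293.6°] cycloidal, h=13: θ=271.2° here. β=26.8, B=49.2. 13·(0.5447 − sin(2π·0.5447)/(2π)) = 7.6550 → s = 32.6550
radial distance = base radius + s = 46 + 32.6550 = 78.6550

78.6550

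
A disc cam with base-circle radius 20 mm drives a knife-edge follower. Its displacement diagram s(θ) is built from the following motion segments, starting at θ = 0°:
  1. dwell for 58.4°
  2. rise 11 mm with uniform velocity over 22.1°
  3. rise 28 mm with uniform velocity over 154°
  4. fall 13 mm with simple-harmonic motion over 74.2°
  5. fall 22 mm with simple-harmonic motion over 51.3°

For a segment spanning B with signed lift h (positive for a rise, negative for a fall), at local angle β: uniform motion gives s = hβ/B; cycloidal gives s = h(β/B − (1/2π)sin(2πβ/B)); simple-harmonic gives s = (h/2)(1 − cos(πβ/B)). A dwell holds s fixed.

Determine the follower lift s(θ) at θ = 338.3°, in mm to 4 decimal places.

seg 1 [0°–58.4°] dwell: s stays 0.0000
seg 2 [58.4°–80.5°] uniform, h=11: full span → s += 11 → s = 11.0000
seg 3 [80.5°–234.5°] uniform, h=28: full span → s += 28 → s = 39.0000
seg 4 [234.5°–308.7°] simple-harmonic, h=-13: full span → s += -13 → s = 26.0000
seg 5 [308.7°–360°] simple-harmonic, h=-22: θ=338.3° here. β=29.6, B=51.3. -22/2·(1 − cos(π·0.5770)) = -13.6350 → s = 12.3650

12.3650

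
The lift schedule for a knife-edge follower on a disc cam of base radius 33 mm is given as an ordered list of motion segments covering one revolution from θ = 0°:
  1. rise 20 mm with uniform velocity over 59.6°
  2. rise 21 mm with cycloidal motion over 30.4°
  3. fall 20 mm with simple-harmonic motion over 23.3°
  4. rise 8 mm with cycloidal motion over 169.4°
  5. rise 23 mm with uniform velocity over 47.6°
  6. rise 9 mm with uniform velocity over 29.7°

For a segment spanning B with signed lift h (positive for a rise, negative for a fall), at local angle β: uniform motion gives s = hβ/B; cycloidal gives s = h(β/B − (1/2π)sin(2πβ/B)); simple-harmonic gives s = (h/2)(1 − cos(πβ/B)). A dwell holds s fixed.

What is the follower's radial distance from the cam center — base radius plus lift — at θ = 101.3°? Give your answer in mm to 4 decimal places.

seg 1 [0°–59.6°] uniform, h=20: full span → s += 20 → s = 20.0000
seg 2 [59.6°–90°] cycloidal, h=21: full span → s += 21 → s = 41.0000
seg 3 [90°–113.3°] simple-harmonic, h=-20: θ=101.3° here. β=11.3, B=23.3. -20/2·(1 − cos(π·0.4850)) = -9.5283 → s = 31.4717
radial distance = base radius + s = 33 + 31.4717 = 64.4717

64.4717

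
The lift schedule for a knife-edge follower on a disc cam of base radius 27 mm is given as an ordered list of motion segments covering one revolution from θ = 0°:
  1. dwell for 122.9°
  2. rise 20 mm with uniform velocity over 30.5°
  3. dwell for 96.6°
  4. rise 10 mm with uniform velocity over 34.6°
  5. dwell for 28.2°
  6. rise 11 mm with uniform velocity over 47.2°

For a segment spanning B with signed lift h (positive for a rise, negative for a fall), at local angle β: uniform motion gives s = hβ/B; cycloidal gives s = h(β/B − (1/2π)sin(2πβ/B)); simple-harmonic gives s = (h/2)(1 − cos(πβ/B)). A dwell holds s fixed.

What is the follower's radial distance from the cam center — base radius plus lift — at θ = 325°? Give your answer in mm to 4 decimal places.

seg 1 [0°–122.9°] dwell: s stays 0.0000
seg 2 [122.9°–153.4°] uniform, h=20: full span → s += 20 → s = 20.0000
seg 3 [153.4°–250°] dwell: s stays 20.0000
seg 4 [250°–284.6°] uniform, h=10: full span → s += 10 → s = 30.0000
seg 5 [284.6°–312.8°] dwell: s stays 30.0000
seg 6 [312.8°–360°] uniform, h=11: θ=325° here. β=12.2, B=47.2. 11·12.2/47.2 = 2.8432 → s = 32.8432
radial distance = base radius + s = 27 + 32.8432 = 59.8432

59.8432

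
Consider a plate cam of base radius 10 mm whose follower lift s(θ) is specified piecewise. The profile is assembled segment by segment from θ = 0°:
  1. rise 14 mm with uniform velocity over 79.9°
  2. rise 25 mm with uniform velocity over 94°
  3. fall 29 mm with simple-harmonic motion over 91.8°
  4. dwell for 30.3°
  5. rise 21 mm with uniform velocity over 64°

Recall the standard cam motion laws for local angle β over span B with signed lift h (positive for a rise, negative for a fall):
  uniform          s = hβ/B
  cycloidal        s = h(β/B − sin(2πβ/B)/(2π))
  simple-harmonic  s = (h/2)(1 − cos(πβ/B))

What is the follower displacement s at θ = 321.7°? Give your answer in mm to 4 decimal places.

seg 1 [0°–79.9°] uniform, h=14: full span → s += 14 → s = 14.0000
seg 2 [79.9°–173.9°] uniform, h=25: full span → s += 25 → s = 39.0000
seg 3 [173.9°–265.7°] simple-harmonic, h=-29: full span → s += -29 → s = 10.0000
seg 4 [265.7°–296°] dwell: s stays 10.0000
seg 5 [296°–360°] uniform, h=21: θ=321.7° here. β=25.7, B=64. 21·25.7/64 = 8.4328 → s = 18.4328

18.4328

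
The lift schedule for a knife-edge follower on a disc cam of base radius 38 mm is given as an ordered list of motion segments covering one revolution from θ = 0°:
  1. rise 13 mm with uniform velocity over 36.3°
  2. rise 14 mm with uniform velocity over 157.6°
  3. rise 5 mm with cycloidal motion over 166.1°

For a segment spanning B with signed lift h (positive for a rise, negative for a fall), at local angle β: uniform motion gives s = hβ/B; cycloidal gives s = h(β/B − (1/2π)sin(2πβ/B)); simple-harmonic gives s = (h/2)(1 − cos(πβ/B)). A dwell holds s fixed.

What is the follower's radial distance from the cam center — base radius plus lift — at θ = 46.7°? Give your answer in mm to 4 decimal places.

seg 1 [0°–36.3°] uniform, h=13: full span → s += 13 → s = 13.0000
seg 2 [36.3°–193.9°] uniform, h=14: θ=46.7° here. β=10.4, B=157.6. 14·10.4/157.6 = 0.9239 → s = 13.9239
radial distance = base radius + s = 38 + 13.9239 = 51.9239

51.9239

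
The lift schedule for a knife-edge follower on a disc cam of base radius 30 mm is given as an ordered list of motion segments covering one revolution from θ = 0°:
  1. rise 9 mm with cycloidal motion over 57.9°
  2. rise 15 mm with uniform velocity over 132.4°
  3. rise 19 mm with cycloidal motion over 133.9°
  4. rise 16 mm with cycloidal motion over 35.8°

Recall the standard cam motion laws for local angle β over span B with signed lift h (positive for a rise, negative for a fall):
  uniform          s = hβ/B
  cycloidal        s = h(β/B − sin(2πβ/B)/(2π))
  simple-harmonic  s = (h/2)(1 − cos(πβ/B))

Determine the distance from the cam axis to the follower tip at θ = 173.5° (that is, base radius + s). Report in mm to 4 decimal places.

seg 1 [0°–57.9°] cycloidal, h=9: full span → s += 9 → s = 9.0000
seg 2 [57.9°–190.3°] uniform, h=15: θ=173.5° here. β=115.6, B=132.4. 15·115.6/132.4 = 13.0967 → s = 22.0967
radial distance = base radius + s = 30 + 22.0967 = 52.0967

52.0967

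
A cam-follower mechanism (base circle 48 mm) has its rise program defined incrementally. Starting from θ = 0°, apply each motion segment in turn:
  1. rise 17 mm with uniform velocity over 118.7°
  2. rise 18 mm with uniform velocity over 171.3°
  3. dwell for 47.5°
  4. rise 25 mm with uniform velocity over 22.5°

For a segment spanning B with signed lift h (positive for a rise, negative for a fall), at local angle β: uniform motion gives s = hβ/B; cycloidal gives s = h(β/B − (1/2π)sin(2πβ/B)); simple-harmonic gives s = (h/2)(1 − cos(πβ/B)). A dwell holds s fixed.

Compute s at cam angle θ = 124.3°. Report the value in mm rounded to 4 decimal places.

seg 1 [0°–118.7°] uniform, h=17: full span → s += 17 → s = 17.0000
seg 2 [118.7°–290°] uniform, h=18: θ=124.3° here. β=5.6, B=171.3. 18·5.6/171.3 = 0.5884 → s = 17.5884

17.5884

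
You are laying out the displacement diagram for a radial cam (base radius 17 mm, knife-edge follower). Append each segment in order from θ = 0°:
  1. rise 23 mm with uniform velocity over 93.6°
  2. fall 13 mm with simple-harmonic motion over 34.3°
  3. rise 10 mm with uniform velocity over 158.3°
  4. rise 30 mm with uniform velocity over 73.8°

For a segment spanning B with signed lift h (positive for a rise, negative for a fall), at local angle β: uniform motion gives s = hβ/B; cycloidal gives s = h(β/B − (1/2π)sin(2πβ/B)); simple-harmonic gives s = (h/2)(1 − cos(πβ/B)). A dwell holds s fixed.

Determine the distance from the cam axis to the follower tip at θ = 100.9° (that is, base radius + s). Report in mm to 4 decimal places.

seg 1 [0°–93.6°] uniform, h=23: full span → s += 23 → s = 23.0000
seg 2 [93.6°–127.9°] simple-harmonic, h=-13: θ=100.9° here. β=7.3, B=34.3. -13/2·(1 − cos(π·0.2128)) = -1.3996 → s = 21.6004
radial distance = base radius + s = 17 + 21.6004 = 38.6004

38.6004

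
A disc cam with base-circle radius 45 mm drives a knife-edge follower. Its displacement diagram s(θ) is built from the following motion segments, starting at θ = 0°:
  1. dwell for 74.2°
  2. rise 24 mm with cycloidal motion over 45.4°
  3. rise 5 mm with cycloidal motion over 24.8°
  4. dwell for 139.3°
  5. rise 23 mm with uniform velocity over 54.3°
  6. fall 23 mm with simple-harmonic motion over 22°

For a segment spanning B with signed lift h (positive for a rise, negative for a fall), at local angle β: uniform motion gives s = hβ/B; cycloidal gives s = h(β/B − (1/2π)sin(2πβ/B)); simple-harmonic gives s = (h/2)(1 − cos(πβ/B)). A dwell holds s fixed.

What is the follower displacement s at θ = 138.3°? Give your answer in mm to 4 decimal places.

seg 1 [0°–74.2°] dwell: s stays 0.0000
seg 2 [74.2°–119.6°] cycloidal, h=24: full span → s += 24 → s = 24.0000
seg 3 [119.6°–144.4°] cycloidal, h=5: θ=138.3° here. β=18.7, B=24.8. 5·(0.7540 − sin(2π·0.7540)/(2π)) = 4.5657 → s = 28.5657

28.5657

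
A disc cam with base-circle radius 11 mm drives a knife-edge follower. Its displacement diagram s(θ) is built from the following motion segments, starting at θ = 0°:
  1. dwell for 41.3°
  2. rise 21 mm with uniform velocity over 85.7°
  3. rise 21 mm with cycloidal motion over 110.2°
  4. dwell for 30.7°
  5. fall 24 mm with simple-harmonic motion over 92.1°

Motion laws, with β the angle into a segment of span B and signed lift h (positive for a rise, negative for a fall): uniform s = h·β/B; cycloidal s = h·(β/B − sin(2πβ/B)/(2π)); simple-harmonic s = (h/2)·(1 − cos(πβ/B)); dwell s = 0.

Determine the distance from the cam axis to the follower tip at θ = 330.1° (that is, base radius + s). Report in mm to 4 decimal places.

seg 1 [0°–41.3°] dwell: s stays 0.0000
seg 2 [41.3°–127°] uniform, h=21: full span → s += 21 → s = 21.0000
seg 3 [127°–237.2°] cycloidal, h=21: full span → s += 21 → s = 42.0000
seg 4 [237.2°–267.9°] dwell: s stays 42.0000
seg 5 [267.9°–360°] simple-harmonic, h=-24: θ=330.1° here. β=62.2, B=92.1. -24/2·(1 − cos(π·0.6754)) = -18.2813 → s = 23.7187
radial distance = base radius + s = 11 + 23.7187 = 34.7187

34.7187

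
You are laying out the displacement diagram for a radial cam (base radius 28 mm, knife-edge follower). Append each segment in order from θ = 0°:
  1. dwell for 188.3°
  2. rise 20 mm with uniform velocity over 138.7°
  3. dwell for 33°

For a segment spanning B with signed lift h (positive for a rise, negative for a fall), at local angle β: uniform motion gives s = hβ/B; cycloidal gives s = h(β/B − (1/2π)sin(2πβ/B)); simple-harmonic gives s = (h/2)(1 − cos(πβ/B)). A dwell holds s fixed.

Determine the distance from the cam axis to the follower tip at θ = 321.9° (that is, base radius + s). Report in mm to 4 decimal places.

seg 1 [0°–188.3°] dwell: s stays 0.0000
seg 2 [188.3°–327°] uniform, h=20: θ=321.9° here. β=133.6, B=138.7. 20·133.6/138.7 = 19.2646 → s = 19.2646
radial distance = base radius + s = 28 + 19.2646 = 47.2646

47.2646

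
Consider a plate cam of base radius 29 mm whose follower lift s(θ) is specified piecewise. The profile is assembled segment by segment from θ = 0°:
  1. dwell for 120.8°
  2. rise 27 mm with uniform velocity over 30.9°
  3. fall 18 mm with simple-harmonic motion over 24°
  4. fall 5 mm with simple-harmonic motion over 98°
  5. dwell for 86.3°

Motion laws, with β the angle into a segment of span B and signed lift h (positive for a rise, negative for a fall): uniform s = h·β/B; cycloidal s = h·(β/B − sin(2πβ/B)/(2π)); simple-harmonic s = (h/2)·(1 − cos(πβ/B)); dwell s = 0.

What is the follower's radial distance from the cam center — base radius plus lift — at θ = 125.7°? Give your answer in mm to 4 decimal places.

seg 1 [0°–120.8°] dwell: s stays 0.0000
seg 2 [120.8°–151.7°] uniform, h=27: θ=125.7° here. β=4.9, B=30.9. 27·4.9/30.9 = 4.2816 → s = 4.2816
radial distance = base radius + s = 29 + 4.2816 = 33.2816

33.2816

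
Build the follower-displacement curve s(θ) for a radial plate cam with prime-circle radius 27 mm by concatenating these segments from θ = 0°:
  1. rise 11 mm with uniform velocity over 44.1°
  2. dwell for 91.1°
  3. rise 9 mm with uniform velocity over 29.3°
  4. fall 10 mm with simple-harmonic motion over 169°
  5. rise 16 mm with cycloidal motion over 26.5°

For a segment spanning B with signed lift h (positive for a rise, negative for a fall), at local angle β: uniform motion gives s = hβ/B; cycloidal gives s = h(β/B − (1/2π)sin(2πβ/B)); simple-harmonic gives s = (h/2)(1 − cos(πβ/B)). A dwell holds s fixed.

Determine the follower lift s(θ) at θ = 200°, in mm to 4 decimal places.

seg 1 [0°–44.1°] uniform, h=11: full span → s += 11 → s = 11.0000
seg 2 [44.1°–135.2°] dwell: s stays 11.0000
seg 3 [135.2°–164.5°] uniform, h=9: full span → s += 9 → s = 20.0000
seg 4 [164.5°–333.5°] simple-harmonic, h=-10: θ=200° here. β=35.5, B=169. -10/2·(1 − cos(π·0.2101)) = -1.0498 → s = 18.9502

18.9502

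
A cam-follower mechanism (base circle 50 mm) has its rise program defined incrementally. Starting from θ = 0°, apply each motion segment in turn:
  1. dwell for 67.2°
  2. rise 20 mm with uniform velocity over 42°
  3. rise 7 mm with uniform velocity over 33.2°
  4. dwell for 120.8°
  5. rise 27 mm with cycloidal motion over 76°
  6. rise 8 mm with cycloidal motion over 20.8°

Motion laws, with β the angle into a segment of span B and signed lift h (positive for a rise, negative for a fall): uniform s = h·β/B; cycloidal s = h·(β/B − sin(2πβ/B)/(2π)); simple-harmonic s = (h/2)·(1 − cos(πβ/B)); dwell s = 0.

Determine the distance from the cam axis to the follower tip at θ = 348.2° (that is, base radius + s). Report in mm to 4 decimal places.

seg 1 [0°–67.2°] dwell: s stays 0.0000
seg 2 [67.2°–109.2°] uniform, h=20: full span → s += 20 → s = 20.0000
seg 3 [109.2°–142.4°] uniform, h=7: full span → s += 7 → s = 27.0000
seg 4 [142.4°–263.2°] dwell: s stays 27.0000
seg 5 [263.2°–339.2°] cycloidal, h=27: full span → s += 27 → s = 54.0000
seg 6 [339.2°–360°] cycloidal, h=8: θ=348.2° here. β=9, B=20.8. 8·(0.4327 − sin(2π·0.4327)/(2π)) = 2.9390 → s = 56.9390
radial distance = base radius + s = 50 + 56.9390 = 106.9390

106.9390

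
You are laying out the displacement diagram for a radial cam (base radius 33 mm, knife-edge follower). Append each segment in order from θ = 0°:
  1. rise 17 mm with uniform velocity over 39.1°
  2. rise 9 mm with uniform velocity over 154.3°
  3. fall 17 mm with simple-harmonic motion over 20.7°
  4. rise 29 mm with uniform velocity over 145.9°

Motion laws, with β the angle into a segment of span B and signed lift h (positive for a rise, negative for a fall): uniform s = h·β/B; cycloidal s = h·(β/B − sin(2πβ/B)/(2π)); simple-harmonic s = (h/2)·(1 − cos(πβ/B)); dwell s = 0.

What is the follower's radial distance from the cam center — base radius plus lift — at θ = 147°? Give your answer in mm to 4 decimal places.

seg 1 [0°–39.1°] uniform, h=17: full span → s += 17 → s = 17.0000
seg 2 [39.1°–193.4°] uniform, h=9: θ=147° here. β=107.9, B=154.3. 9·107.9/154.3 = 6.2936 → s = 23.2936
radial distance = base radius + s = 33 + 23.2936 = 56.2936

56.2936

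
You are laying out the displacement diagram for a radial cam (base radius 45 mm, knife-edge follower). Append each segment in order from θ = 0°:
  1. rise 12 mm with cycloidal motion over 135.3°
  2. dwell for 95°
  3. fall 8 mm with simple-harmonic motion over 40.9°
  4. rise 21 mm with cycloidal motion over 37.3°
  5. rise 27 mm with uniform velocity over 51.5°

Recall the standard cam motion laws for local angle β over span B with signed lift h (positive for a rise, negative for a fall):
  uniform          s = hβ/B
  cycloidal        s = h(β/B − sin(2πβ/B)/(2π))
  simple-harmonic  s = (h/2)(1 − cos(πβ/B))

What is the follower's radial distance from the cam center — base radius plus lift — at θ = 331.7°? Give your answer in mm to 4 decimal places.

seg 1 [0°–135.3°] cycloidal, h=12: full span → s += 12 → s = 12.0000
seg 2 [135.3°–230.3°] dwell: s stays 12.0000
seg 3 [230.3°–271.2°] simple-harmonic, h=-8: full span → s += -8 → s = 4.0000
seg 4 [271.2°–308.5°] cycloidal, h=21: full span → s += 21 → s = 25.0000
seg 5 [308.5°–360°] uniform, h=27: θ=331.7° here. β=23.2, B=51.5. 27·23.2/51.5 = 12.1631 → s = 37.1631
radial distance = base radius + s = 45 + 37.1631 = 82.1631

82.1631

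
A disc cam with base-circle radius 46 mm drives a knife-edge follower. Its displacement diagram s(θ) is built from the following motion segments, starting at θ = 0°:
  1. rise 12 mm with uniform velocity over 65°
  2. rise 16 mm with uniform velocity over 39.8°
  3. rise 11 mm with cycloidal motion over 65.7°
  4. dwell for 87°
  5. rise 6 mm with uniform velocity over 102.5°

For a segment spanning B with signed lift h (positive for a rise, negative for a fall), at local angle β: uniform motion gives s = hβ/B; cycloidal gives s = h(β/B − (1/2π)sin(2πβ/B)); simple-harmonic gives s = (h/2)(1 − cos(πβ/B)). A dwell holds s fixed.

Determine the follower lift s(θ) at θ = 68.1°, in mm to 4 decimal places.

seg 1 [0°–65°] uniform, h=12: full span → s += 12 → s = 12.0000
seg 2 [65°–104.8°] uniform, h=16: θ=68.1° here. β=3.1, B=39.8. 16·3.1/39.8 = 1.2462 → s = 13.2462

13.2462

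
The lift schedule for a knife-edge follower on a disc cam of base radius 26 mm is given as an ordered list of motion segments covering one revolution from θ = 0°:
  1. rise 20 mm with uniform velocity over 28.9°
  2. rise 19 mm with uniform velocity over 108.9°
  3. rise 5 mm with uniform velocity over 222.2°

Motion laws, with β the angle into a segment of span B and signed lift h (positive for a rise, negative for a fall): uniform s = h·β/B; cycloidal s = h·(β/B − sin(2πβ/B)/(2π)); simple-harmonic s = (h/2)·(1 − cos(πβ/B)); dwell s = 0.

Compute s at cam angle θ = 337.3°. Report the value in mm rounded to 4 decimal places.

seg 1 [0°–28.9°] uniform, h=20: full span → s += 20 → s = 20.0000
seg 2 [28.9°–137.8°] uniform, h=19: full span → s += 19 → s = 39.0000
seg 3 [137.8°–360°] uniform, h=5: θ=337.3° here. β=199.5, B=222.2. 5·199.5/222.2 = 4.4892 → s = 43.4892

43.4892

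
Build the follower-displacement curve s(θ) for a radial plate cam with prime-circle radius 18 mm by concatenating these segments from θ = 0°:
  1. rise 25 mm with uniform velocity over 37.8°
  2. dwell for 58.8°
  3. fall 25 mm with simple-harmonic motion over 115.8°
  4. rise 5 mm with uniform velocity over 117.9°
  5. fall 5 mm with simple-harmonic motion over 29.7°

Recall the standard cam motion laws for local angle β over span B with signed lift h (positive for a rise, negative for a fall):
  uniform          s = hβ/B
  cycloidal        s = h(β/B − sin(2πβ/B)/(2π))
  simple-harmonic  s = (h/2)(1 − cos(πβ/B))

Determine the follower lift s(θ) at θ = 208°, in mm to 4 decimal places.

seg 1 [0°–37.8°] uniform, h=25: full span → s += 25 → s = 25.0000
seg 2 [37.8°–96.6°] dwell: s stays 25.0000
seg 3 [96.6°–212.4°] simple-harmonic, h=-25: θ=208° here. β=111.4, B=115.8. -25/2·(1 − cos(π·0.9620)) = -24.9110 → s = 0.0890

0.0890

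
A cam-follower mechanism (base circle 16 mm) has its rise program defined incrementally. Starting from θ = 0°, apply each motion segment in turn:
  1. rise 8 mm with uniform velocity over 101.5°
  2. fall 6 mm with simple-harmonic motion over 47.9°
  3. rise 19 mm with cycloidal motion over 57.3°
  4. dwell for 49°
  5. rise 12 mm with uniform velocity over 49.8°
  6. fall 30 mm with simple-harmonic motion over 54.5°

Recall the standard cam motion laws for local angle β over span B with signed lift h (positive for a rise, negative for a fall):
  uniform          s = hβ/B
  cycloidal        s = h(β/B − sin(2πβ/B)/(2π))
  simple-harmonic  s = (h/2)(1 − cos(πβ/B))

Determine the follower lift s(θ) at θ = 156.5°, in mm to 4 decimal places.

seg 1 [0°–101.5°] uniform, h=8: full span → s += 8 → s = 8.0000
seg 2 [101.5°–149.4°] simple-harmonic, h=-6: full span → s += -6 → s = 2.0000
seg 3 [149.4°–206.7°] cycloidal, h=19: θ=156.5° here. β=7.1, B=57.3. 19·(0.1239 − sin(2π·0.1239)/(2π)) = 0.2307 → s = 2.2307

2.2307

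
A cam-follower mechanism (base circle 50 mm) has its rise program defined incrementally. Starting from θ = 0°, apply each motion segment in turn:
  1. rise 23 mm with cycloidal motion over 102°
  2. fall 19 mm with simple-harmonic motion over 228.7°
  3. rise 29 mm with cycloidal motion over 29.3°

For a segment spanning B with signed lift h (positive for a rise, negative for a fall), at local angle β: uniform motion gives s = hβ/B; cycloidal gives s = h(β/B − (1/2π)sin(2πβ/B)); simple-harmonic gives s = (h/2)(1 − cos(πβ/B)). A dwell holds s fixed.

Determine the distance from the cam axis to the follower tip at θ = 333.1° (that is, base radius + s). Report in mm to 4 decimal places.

seg 1 [0°–102°] cycloidal, h=23: full span → s += 23 → s = 23.0000
seg 2 [102°–330.7°] simple-harmonic, h=-19: full span → s += -19 → s = 4.0000
seg 3 [330.7°–360°] cycloidal, h=29: θ=333.1° here. β=2.4, B=29.3. 29·(0.0819 − sin(2π·0.0819)/(2π)) = 0.1035 → s = 4.1035
radial distance = base radius + s = 50 + 4.1035 = 54.1035

54.1035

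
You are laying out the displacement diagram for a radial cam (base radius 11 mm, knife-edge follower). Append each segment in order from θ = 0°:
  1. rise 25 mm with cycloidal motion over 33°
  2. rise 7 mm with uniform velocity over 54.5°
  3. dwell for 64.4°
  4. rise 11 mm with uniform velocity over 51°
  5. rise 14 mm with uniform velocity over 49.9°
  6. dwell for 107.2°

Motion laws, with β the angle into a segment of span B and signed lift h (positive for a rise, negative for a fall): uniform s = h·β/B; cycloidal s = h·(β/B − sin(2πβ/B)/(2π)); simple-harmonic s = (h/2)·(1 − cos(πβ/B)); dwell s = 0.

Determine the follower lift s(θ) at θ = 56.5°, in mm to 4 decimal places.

seg 1 [0°–33°] cycloidal, h=25: full span → s += 25 → s = 25.0000
seg 2 [33°–87.5°] uniform, h=7: θ=56.5° here. β=23.5, B=54.5. 7·23.5/54.5 = 3.0183 → s = 28.0183

28.0183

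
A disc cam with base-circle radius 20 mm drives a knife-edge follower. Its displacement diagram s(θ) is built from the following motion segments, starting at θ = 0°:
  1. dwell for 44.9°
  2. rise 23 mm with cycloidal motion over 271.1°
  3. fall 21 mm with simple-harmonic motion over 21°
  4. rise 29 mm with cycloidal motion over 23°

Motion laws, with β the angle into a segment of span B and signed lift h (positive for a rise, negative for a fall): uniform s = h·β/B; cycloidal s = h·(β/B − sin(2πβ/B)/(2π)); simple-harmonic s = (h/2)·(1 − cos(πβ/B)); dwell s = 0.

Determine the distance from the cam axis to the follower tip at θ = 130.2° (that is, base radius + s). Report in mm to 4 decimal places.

seg 1 [0°–44.9°] dwell: s stays 0.0000
seg 2 [44.9°–316°] cycloidal, h=23: θ=130.2° here. β=85.3, B=271.1. 23·(0.3146 − sin(2π·0.3146)/(2π)) = 3.8741 → s = 3.8741
radial distance = base radius + s = 20 + 3.8741 = 23.8741

23.8741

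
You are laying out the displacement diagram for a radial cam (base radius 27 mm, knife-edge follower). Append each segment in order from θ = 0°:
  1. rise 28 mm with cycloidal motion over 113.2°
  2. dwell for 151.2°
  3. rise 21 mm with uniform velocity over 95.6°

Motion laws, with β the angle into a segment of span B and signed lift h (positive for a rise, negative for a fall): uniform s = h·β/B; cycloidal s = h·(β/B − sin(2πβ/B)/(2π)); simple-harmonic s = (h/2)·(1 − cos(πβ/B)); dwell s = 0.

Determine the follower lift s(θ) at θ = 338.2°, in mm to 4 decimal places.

seg 1 [0°–113.2°] cycloidal, h=28: full span → s += 28 → s = 28.0000
seg 2 [113.2°–264.4°] dwell: s stays 28.0000
seg 3 [264.4°–360°] uniform, h=21: θ=338.2° here. β=73.8, B=95.6. 21·73.8/95.6 = 16.2113 → s = 44.2113

44.2113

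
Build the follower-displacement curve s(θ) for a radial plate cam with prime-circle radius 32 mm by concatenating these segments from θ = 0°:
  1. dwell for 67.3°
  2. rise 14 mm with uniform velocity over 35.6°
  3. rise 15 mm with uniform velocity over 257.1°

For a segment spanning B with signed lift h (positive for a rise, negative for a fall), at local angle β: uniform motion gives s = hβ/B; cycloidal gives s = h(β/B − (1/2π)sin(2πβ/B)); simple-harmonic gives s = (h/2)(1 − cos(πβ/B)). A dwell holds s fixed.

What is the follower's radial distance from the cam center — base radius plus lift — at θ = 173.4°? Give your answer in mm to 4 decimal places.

seg 1 [0°–67.3°] dwell: s stays 0.0000
seg 2 [67.3°–102.9°] uniform, h=14: full span → s += 14 → s = 14.0000
seg 3 [102.9°–360°] uniform, h=15: θ=173.4° here. β=70.5, B=257.1. 15·70.5/257.1 = 4.1132 → s = 18.1132
radial distance = base radius + s = 32 + 18.1132 = 50.1132

50.1132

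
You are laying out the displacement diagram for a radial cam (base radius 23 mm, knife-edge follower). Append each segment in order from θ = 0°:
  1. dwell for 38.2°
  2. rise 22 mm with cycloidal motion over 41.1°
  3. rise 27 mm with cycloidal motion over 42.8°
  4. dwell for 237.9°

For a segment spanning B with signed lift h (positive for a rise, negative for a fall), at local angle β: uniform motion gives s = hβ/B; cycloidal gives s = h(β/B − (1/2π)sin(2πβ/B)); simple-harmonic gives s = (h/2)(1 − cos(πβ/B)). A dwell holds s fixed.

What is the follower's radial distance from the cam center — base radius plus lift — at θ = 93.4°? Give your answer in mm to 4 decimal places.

seg 1 [0°–38.2°] dwell: s stays 0.0000
seg 2 [38.2°–79.3°] cycloidal, h=22: full span → s += 22 → s = 22.0000
seg 3 [79.3°–122.1°] cycloidal, h=27: θ=93.4° here. β=14.1, B=42.8. 27·(0.3294 − sin(2π·0.3294)/(2π)) = 5.1219 → s = 27.1219
radial distance = base radius + s = 23 + 27.1219 = 50.1219

50.1219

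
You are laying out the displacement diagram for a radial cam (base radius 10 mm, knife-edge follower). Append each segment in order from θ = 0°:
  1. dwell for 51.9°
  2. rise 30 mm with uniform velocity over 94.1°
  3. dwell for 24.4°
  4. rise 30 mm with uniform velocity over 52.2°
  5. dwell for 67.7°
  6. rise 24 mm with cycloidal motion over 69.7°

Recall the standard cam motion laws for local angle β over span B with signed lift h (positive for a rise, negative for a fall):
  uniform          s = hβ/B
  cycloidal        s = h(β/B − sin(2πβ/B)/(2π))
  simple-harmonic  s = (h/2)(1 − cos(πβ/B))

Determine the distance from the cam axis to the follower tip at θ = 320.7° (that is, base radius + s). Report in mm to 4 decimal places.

seg 1 [0°–51.9°] dwell: s stays 0.0000
seg 2 [51.9°–146°] uniform, h=30: full span → s += 30 → s = 30.0000
seg 3 [146°–170.4°] dwell: s stays 30.0000
seg 4 [170.4°–222.6°] uniform, h=30: full span → s += 30 → s = 60.0000
seg 5 [222.6°–290.3°] dwell: s stays 60.0000
seg 6 [290.3°–360°] cycloidal, h=24: θ=320.7° here. β=30.4, B=69.7. 24·(0.4362 − sin(2π·0.4362)/(2π)) = 8.9762 → s = 68.9762
radial distance = base radius + s = 10 + 68.9762 = 78.9762

78.9762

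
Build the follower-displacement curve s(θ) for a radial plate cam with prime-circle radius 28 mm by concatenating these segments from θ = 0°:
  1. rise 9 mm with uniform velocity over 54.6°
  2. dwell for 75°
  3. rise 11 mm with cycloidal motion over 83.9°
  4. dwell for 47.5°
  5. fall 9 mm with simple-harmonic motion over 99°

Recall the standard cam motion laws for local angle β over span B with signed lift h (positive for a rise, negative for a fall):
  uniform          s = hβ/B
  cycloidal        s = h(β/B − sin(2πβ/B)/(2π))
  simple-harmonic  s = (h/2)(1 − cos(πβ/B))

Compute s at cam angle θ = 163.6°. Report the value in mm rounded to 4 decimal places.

seg 1 [0°–54.6°] uniform, h=9: full span → s += 9 → s = 9.0000
seg 2 [54.6°–129.6°] dwell: s stays 9.0000
seg 3 [129.6°–213.5°] cycloidal, h=11: θ=163.6° here. β=34, B=83.9. 11·(0.4052 − sin(2π·0.4052)/(2π)) = 3.4759 → s = 12.4759

12.4759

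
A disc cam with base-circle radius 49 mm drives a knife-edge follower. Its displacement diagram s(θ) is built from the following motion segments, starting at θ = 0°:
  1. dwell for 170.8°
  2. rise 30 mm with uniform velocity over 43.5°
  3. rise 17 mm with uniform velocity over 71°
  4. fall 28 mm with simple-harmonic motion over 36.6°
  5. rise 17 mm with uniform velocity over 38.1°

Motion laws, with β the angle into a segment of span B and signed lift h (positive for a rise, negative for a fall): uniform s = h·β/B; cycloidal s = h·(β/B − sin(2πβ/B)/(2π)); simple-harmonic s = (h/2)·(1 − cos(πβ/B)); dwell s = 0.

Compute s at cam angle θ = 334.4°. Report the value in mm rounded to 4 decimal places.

seg 1 [0°–170.8°] dwell: s stays 0.0000
seg 2 [170.8°–214.3°] uniform, h=30: full span → s += 30 → s = 30.0000
seg 3 [214.3°–285.3°] uniform, h=17: full span → s += 17 → s = 47.0000
seg 4 [285.3°–321.9°] simple-harmonic, h=-28: full span → s += -28 → s = 19.0000
seg 5 [321.9°–360°] uniform, h=17: θ=334.4° here. β=12.5, B=38.1. 17·12.5/38.1 = 5.5774 → s = 24.5774

24.5774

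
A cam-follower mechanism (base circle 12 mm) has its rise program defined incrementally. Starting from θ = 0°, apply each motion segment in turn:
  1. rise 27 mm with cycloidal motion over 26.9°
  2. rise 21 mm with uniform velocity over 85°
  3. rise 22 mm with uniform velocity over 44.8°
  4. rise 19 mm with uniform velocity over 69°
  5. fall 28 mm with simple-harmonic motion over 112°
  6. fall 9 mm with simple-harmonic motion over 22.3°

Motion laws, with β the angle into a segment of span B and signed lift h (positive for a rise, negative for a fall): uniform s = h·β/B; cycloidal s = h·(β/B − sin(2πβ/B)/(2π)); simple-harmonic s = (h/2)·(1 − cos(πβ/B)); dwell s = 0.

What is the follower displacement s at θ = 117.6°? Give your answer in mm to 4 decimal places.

seg 1 [0°–26.9°] cycloidal, h=27: full span → s += 27 → s = 27.0000
seg 2 [26.9°–111.9°] uniform, h=21: full span → s += 21 → s = 48.0000
seg 3 [111.9°–156.7°] uniform, h=22: θ=117.6° here. β=5.7, B=44.8. 22·5.7/44.8 = 2.7991 → s = 50.7991

50.7991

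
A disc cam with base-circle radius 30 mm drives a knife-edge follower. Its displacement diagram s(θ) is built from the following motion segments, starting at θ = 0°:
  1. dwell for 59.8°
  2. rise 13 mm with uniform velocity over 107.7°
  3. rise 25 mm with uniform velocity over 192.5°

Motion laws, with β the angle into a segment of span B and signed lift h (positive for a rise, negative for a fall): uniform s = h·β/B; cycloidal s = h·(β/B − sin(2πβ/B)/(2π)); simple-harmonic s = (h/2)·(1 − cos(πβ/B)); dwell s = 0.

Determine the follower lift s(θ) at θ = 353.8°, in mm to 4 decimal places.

seg 1 [0°–59.8°] dwell: s stays 0.0000
seg 2 [59.8°–167.5°] uniform, h=13: full span → s += 13 → s = 13.0000
seg 3 [167.5°–360°] uniform, h=25: θ=353.8° here. β=186.3, B=192.5. 25·186.3/192.5 = 24.1948 → s = 37.1948

37.1948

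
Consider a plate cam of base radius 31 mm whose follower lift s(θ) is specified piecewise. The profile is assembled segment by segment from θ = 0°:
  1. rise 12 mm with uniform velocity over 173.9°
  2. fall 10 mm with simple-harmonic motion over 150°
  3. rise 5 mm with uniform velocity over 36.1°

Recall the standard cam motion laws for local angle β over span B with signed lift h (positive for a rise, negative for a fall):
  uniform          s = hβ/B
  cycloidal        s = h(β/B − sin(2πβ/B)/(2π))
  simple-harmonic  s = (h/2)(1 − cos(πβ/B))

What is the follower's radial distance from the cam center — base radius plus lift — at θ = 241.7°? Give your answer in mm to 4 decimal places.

seg 1 [0°–173.9°] uniform, h=12: full span → s += 12 → s = 12.0000
seg 2 [173.9°–323.9°] simple-harmonic, h=-10: θ=241.7° here. β=67.8, B=150. -10/2·(1 − cos(π·0.4520)) = -4.2489 → s = 7.7511
radial distance = base radius + s = 31 + 7.7511 = 38.7511

38.7511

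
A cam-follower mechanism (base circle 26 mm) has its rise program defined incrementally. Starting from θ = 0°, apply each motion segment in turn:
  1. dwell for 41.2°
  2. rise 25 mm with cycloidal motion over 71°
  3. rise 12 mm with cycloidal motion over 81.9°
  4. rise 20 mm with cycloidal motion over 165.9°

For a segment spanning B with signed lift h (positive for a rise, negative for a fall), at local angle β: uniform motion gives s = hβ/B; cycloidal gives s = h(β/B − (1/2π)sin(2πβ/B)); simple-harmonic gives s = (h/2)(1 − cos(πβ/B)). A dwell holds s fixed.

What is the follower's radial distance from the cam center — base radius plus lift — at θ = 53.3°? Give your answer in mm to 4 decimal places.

seg 1 [0°–41.2°] dwell: s stays 0.0000
seg 2 [41.2°–112.2°] cycloidal, h=25: θ=53.3° here. β=12.1, B=71. 25·(0.1704 − sin(2π·0.1704)/(2π)) = 0.7688 → s = 0.7688
radial distance = base radius + s = 26 + 0.7688 = 26.7688

26.7688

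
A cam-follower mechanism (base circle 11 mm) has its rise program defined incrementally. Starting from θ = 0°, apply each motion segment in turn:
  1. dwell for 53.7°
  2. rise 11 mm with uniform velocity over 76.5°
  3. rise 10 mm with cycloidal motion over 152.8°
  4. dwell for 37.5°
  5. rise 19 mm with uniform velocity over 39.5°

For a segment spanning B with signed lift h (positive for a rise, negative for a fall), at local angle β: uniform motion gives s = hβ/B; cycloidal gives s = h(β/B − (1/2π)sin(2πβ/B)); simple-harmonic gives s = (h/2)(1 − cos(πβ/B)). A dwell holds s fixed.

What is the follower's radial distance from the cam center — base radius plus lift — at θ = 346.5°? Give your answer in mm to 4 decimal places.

seg 1 [0°–53.7°] dwell: s stays 0.0000
seg 2 [53.7°–130.2°] uniform, h=11: full span → s += 11 → s = 11.0000
seg 3 [130.2°–283°] cycloidal, h=10: full span → s += 10 → s = 21.0000
seg 4 [283°–320.5°] dwell: s stays 21.0000
seg 5 [320.5°–360°] uniform, h=19: θ=346.5° here. β=26, B=39.5. 19·26/39.5 = 12.5063 → s = 33.5063
radial distance = base radius + s = 11 + 33.5063 = 44.5063

44.5063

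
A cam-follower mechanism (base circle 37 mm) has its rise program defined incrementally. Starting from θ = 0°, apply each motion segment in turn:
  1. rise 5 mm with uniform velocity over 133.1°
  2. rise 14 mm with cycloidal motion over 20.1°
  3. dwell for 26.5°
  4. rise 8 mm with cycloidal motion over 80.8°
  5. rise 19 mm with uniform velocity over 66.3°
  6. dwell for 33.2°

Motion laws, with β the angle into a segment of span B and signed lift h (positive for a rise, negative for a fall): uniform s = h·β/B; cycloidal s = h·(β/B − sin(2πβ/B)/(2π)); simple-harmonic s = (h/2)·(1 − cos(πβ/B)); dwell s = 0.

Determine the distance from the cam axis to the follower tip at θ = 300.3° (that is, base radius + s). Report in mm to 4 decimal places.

seg 1 [0°–133.1°] uniform, h=5: full span → s += 5 → s = 5.0000
seg 2 [133.1°–153.2°] cycloidal, h=14: full span → s += 14 → s = 19.0000
seg 3 [153.2°–179.7°] dwell: s stays 19.0000
seg 4 [179.7°–260.5°] cycloidal, h=8: full span → s += 8 → s = 27.0000
seg 5 [260.5°–326.8°] uniform, h=19: θ=300.3° here. β=39.8, B=66.3. 19·39.8/66.3 = 11.4057 → s = 38.4057
radial distance = base radius + s = 37 + 38.4057 = 75.4057

75.4057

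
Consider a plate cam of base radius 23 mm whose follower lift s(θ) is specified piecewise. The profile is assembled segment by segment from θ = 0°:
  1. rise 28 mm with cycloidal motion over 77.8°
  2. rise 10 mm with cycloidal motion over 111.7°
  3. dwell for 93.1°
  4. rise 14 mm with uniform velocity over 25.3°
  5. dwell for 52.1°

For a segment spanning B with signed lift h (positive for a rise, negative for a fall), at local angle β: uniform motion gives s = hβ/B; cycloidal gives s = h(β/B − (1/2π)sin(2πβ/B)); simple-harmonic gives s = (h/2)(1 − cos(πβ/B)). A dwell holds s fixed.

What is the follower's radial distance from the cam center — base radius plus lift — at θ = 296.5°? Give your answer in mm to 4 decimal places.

seg 1 [0°–77.8°] cycloidal, h=28: full span → s += 28 → s = 28.0000
seg 2 [77.8°–189.5°] cycloidal, h=10: full span → s += 10 → s = 38.0000
seg 3 [189.5°–282.6°] dwell: s stays 38.0000
seg 4 [282.6°–307.9°] uniform, h=14: θ=296.5° here. β=13.9, B=25.3. 14·13.9/25.3 = 7.6917 → s = 45.6917
radial distance = base radius + s = 23 + 45.6917 = 68.6917

68.6917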